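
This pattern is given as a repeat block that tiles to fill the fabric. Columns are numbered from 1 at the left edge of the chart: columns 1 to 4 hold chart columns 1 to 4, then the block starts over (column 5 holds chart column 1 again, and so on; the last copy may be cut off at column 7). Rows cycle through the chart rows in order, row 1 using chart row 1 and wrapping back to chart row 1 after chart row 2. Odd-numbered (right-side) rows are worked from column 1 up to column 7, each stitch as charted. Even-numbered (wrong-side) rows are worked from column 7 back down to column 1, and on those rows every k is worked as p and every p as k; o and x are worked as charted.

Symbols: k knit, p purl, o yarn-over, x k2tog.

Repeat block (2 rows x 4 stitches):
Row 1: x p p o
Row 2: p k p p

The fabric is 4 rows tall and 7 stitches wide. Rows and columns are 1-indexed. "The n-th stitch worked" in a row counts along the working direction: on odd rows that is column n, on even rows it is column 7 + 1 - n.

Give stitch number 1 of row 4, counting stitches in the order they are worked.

Row 4 uses chart row ((4-1) mod 2)+1 = 2. Row 4 is even, so WS.
Chart row 2 tiled across columns 1-7: p k p p p k p
Wrong side: read the tiled row from column 7 down to 1 and exchange k with p (leave o, x).
Row 4 as worked: k p k k k p k
Counting 1 along the worked row gives k.

Stitch:
k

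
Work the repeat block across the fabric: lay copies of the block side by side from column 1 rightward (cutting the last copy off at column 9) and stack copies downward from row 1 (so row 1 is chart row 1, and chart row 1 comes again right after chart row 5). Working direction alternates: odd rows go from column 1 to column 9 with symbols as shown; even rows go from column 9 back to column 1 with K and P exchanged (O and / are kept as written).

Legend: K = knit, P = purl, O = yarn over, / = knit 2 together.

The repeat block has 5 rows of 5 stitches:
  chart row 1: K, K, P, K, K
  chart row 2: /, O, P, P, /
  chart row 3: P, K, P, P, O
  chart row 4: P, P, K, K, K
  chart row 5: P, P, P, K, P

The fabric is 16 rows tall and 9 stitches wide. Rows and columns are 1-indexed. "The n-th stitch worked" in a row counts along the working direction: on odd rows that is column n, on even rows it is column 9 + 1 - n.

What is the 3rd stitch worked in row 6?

Result:
P

Derivation:
Row 6: (6-1) mod 5 = 0, so use chart row 1. Even row -> WS.
Chart row 1 tiled across columns 1-9: K K P K K K K P K
WS row: flip the tiled sequence (start at column 9) and apply K<->P; O and / stay.
Row 6 as worked: P K P P P P K P P
The 3rd stitch worked is P.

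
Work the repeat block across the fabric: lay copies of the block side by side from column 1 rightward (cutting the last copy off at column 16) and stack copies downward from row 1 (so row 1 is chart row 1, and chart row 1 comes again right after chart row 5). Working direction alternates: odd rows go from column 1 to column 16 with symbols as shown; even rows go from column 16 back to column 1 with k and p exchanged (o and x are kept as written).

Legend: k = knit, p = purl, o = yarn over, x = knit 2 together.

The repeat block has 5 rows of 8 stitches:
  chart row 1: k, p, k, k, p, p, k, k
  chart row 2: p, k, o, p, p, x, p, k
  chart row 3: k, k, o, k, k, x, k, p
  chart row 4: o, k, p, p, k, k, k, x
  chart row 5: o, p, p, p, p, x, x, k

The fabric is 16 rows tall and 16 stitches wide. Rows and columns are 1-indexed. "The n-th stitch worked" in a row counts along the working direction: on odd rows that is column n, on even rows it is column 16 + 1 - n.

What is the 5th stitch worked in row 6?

For row 6: chart row = ((6-1) mod 5) + 1 = 1; this is a WS (even) row.
Chart row 1 tiled across columns 1-16: k p k k p p k k k p k k p p k k
WS: work from column 16 back to column 1 (reverse the tiled row), swapping k<->p (o and x unchanged).
Row 6 as worked: p p k k p p k p p p k k p p k p
The 5th stitch worked is p.

== STITCH ==
p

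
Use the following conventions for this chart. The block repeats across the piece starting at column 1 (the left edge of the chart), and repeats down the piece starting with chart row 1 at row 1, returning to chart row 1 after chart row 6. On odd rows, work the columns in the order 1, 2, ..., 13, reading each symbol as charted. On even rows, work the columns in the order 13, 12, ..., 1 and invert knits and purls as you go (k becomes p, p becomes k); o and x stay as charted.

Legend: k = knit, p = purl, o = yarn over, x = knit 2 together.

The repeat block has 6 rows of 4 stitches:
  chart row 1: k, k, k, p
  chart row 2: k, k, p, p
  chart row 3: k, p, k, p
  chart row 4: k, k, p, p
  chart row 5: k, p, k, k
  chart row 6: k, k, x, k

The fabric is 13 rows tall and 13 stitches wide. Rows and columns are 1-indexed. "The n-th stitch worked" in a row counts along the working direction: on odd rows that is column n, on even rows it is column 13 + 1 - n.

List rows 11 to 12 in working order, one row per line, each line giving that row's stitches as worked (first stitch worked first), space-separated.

Result:
k p k k k p k k k p k k k
p p x p p p x p p p x p p

Derivation:
Row 11: chart row 5, RS - tile across columns 1-13 and work as-is.
Row 12: chart row 6, WS - tiled (columns 1-13): k k x k k k x k k k x k k; work from column 13 back to 1 with k<->p swapped.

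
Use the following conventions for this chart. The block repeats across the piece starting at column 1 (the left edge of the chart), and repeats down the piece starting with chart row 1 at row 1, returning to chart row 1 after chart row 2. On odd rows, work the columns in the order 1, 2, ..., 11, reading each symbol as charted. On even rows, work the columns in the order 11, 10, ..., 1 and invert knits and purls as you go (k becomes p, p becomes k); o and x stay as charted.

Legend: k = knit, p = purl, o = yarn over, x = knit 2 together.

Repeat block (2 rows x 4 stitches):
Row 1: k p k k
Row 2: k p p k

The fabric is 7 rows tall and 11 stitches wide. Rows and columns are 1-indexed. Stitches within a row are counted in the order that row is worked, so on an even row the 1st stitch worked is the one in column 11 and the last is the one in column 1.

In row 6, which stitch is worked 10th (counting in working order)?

For row 6: chart row = ((6-1) mod 2) + 1 = 2; this is a WS (even) row.
Chart row 2 tiled across columns 1-11: k p p k k p p k k p p
WS row: flip the tiled sequence (start at column 11) and apply k<->p; o and x stay.
Row 6 as worked: k k p p k k p p k k p
Counting 10 along the worked row gives k.

== STITCH ==
k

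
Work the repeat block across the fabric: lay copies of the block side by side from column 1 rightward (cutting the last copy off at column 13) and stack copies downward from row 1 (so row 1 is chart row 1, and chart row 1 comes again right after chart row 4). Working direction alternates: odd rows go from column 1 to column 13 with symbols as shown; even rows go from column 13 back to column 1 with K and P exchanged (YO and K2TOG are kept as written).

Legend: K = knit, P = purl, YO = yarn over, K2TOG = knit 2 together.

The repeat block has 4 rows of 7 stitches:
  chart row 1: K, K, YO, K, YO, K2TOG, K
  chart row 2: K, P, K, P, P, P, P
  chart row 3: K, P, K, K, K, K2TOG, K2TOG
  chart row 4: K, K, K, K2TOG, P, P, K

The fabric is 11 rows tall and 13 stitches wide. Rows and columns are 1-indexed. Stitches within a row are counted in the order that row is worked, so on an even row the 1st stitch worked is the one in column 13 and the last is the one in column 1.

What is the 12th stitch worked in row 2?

Row 2 uses chart row ((2-1) mod 4)+1 = 2. Row 2 is even, so WS.
Chart row 2 tiled across columns 1-13: K P K P P P P K P K P P P
Wrong side: read the tiled row from column 13 down to 1 and exchange K with P (leave YO, K2TOG).
Row 2 as worked: K K K P K P K K K K P K P
Counting 12 along the worked row gives K.

Stitch:
K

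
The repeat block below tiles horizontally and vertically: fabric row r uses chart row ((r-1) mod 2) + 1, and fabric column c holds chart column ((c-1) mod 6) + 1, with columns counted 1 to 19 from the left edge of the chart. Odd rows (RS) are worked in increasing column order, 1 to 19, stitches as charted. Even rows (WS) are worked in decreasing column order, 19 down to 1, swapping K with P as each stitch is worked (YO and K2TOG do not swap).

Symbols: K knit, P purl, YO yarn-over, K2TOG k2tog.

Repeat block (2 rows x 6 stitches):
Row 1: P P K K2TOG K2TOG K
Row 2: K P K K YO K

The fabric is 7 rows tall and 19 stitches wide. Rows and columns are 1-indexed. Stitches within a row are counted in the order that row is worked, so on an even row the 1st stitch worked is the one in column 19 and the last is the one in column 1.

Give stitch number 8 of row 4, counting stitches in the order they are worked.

Stitch:
P

Derivation:
Row 4 uses chart row ((4-1) mod 2)+1 = 2. Row 4 is even, so WS.
Chart row 2 tiled across columns 1-19: K P K K YO K K P K K YO K K P K K YO K K
WS row: flip the tiled sequence (start at column 19) and apply K<->P; YO and K2TOG stay.
Row 4 as worked: P P YO P P K P P YO P P K P P YO P P K P
The 8th stitch worked is P.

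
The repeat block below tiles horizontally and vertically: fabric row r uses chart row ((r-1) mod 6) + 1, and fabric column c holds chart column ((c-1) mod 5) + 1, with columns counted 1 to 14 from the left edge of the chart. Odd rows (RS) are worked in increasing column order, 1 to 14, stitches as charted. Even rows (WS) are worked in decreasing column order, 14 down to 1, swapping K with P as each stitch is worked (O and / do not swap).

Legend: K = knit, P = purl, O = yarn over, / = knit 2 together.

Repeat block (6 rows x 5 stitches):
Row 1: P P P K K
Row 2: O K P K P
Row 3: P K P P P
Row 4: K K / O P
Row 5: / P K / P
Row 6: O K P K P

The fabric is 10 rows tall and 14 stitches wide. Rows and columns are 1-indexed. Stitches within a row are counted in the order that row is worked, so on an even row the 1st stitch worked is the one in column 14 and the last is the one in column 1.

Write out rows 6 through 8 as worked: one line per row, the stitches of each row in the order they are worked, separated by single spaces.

Rows as worked:
P K P O K P K P O K P K P O
P P P K K P P P K K P P P K
P K P O K P K P O K P K P O

Derivation:
Row 6: chart row 6, WS - tiled (columns 1-14): O K P K P O K P K P O K P K; work from column 14 back to 1 with K<->P swapped.
Row 7: chart row 1, RS - tile across columns 1-14 and work as-is.
Row 8: chart row 2, WS - tiled (columns 1-14): O K P K P O K P K P O K P K; work from column 14 back to 1 with K<->P swapped.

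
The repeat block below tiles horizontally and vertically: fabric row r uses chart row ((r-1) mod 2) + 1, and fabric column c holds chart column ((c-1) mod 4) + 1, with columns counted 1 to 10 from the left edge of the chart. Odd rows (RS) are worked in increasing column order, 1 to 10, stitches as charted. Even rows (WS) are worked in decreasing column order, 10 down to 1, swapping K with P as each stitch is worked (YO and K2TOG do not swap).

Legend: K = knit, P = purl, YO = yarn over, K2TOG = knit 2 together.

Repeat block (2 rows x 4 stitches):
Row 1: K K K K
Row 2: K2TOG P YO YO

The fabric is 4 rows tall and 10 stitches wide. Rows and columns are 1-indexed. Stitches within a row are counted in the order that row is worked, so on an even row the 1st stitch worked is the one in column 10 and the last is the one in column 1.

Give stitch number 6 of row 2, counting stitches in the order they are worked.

== STITCH ==
K2TOG

Derivation:
Row 2 uses chart row ((2-1) mod 2)+1 = 2. Row 2 is even, so WS.
Chart row 2 tiled across columns 1-10: K2TOG P YO YO K2TOG P YO YO K2TOG P
WS row: flip the tiled sequence (start at column 10) and apply K<->P; YO and K2TOG stay.
Row 2 as worked: K K2TOG YO YO K K2TOG YO YO K K2TOG
Counting 6 along the worked row gives K2TOG.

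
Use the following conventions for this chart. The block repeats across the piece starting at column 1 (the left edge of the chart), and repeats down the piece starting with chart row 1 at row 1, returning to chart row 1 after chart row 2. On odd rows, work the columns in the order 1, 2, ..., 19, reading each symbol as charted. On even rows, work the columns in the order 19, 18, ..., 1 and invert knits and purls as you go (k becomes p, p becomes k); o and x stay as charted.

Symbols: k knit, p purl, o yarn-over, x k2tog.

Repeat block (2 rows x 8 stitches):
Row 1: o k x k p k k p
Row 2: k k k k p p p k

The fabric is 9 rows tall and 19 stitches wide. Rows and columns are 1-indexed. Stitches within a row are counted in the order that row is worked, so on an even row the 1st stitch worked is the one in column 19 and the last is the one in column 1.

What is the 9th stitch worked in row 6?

Result:
p

Derivation:
Row 6 uses chart row ((6-1) mod 2)+1 = 2. Row 6 is even, so WS.
Chart row 2 tiled across columns 1-19: k k k k p p p k k k k k p p p k k k k
Wrong side: read the tiled row from column 19 down to 1 and exchange k with p (leave o, x).
Row 6 as worked: p p p p k k k p p p p p k k k p p p p
Stitch 9 in working order -> p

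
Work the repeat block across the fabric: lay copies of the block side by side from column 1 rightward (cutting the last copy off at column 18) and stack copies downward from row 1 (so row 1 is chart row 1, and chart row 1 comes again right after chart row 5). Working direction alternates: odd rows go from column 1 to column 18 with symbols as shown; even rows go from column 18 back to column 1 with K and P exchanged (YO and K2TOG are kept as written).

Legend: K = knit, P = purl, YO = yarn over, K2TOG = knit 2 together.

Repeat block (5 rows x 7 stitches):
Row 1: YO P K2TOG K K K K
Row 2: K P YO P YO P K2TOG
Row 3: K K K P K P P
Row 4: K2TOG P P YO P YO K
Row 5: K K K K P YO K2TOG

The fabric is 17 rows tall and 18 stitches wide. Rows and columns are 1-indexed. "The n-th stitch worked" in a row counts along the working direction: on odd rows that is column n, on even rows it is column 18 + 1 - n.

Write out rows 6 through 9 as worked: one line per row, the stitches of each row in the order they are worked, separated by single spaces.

== ROWS AS WORKED ==
P K2TOG K YO P P P P K2TOG K YO P P P P K2TOG K YO
K P YO P YO P K2TOG K P YO P YO P K2TOG K P YO P
K P P P K K P K P P P K K P K P P P
K2TOG P P YO P YO K K2TOG P P YO P YO K K2TOG P P YO

Derivation:
Row 6: chart row 1, WS - tiled (columns 1-18): YO P K2TOG K K K K YO P K2TOG K K K K YO P K2TOG K; work from column 18 back to 1 with K<->P swapped.
Row 7: chart row 2, RS - tile across columns 1-18 and work as-is.
Row 8: chart row 3, WS - tiled (columns 1-18): K K K P K P P K K K P K P P K K K P; work from column 18 back to 1 with K<->P swapped.
Row 9: chart row 4, RS - tile across columns 1-18 and work as-is.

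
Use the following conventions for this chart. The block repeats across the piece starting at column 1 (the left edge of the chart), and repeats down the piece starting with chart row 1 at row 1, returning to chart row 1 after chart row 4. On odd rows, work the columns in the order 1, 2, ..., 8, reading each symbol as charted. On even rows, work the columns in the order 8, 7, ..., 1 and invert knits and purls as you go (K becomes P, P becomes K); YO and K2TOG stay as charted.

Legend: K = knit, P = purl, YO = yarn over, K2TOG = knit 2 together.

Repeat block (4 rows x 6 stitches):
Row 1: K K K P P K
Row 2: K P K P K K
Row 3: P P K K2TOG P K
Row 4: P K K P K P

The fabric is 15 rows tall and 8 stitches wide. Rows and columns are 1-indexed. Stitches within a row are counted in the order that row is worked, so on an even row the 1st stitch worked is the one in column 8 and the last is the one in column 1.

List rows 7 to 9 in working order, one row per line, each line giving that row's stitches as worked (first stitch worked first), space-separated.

Result:
P P K K2TOG P K P P
P K K P K P P K
K K K P P K K K

Derivation:
Row 7: chart row 3, RS - tile across columns 1-8 and work as-is.
Row 8: chart row 4, WS - tiled (columns 1-8): P K K P K P P K; work from column 8 back to 1 with K<->P swapped.
Row 9: chart row 1, RS - tile across columns 1-8 and work as-is.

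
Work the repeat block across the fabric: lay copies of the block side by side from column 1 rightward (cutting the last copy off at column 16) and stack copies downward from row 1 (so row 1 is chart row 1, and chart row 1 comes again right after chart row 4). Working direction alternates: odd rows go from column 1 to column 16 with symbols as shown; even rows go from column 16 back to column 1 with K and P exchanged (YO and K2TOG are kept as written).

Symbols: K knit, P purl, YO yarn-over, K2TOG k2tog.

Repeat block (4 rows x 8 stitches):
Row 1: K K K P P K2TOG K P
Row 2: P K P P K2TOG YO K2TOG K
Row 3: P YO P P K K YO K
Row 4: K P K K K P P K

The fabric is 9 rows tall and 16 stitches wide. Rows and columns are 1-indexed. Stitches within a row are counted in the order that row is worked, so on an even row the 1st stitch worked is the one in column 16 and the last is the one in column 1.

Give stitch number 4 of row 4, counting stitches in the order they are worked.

Stitch:
P

Derivation:
For row 4: chart row = ((4-1) mod 4) + 1 = 4; this is a WS (even) row.
Chart row 4 tiled across columns 1-16: K P K K K P P K K P K K K P P K
Wrong side: read the tiled row from column 16 down to 1 and exchange K with P (leave YO, K2TOG).
Row 4 as worked: P K K P P P K P P K K P P P K P
Stitch 4 in working order -> P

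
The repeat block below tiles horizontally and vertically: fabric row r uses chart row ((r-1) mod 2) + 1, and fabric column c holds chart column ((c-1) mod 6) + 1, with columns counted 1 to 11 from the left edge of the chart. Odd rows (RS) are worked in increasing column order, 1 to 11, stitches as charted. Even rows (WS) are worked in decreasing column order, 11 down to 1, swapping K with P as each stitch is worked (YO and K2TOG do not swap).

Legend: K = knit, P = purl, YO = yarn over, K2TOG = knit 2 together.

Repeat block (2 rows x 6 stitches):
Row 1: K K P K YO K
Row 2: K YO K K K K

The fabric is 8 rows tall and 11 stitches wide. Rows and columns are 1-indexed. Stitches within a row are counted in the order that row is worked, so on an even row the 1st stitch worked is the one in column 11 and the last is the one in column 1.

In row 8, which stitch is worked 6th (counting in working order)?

For row 8: chart row = ((8-1) mod 2) + 1 = 2; this is a WS (even) row.
Chart row 2 tiled across columns 1-11: K YO K K K K K YO K K K
WS row: flip the tiled sequence (start at column 11) and apply K<->P; YO and K2TOG stay.
Row 8 as worked: P P P YO P P P P P YO P
Stitch 6 in working order -> P

Result:
P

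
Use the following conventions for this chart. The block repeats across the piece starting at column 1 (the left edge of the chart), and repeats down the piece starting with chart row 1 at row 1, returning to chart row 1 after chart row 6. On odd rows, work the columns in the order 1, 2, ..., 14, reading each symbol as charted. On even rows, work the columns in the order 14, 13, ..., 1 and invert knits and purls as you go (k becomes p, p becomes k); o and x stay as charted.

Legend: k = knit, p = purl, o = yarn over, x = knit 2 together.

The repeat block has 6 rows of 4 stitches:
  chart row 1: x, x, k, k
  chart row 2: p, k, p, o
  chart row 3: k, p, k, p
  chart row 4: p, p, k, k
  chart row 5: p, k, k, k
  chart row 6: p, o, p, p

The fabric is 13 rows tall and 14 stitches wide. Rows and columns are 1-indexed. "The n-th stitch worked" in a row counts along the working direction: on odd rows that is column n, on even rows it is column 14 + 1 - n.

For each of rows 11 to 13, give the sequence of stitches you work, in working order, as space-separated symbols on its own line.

Row 11: chart row 5, RS - tile across columns 1-14 and work as-is.
Row 12: chart row 6, WS - tiled (columns 1-14): p o p p p o p p p o p p p o; work from column 14 back to 1 with k<->p swapped.
Row 13: chart row 1, RS - tile across columns 1-14 and work as-is.

Rows as worked:
p k k k p k k k p k k k p k
o k k k o k k k o k k k o k
x x k k x x k k x x k k x x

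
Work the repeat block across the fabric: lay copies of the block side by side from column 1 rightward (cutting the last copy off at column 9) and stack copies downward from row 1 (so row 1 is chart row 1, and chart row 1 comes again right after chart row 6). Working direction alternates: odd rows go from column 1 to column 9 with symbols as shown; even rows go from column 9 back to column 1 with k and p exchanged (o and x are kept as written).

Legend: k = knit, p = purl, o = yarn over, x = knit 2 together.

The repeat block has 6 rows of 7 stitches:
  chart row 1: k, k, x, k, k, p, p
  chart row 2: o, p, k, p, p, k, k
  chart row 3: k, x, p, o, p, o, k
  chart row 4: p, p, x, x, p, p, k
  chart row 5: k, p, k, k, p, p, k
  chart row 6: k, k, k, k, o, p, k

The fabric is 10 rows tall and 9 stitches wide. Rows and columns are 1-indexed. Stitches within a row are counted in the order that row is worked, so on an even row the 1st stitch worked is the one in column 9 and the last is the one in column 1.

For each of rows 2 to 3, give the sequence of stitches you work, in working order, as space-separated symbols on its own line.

Rows as worked:
k o p p k k p k o
k x p o p o k k x

Derivation:
Row 2: chart row 2, WS - tiled (columns 1-9): o p k p p k k o p; work from column 9 back to 1 with k<->p swapped.
Row 3: chart row 3, RS - tile across columns 1-9 and work as-is.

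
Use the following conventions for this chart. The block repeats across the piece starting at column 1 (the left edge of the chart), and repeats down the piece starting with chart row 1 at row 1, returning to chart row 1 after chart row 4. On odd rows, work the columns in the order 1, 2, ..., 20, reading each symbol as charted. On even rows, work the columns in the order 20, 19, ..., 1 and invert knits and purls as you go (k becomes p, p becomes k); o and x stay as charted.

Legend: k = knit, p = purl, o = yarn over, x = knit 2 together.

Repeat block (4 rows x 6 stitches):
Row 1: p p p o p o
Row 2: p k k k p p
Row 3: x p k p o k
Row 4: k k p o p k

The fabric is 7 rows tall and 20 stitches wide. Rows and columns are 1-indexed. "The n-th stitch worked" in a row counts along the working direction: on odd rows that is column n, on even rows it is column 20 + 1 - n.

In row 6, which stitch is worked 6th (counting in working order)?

Result:
p

Derivation:
Row 6 uses chart row ((6-1) mod 4)+1 = 2. Row 6 is even, so WS.
Chart row 2 tiled across columns 1-20: p k k k p p p k k k p p p k k k p p p k
WS row: flip the tiled sequence (start at column 20) and apply k<->p; o and x stay.
Row 6 as worked: p k k k p p p k k k p p p k k k p p p k
Counting 6 along the worked row gives p.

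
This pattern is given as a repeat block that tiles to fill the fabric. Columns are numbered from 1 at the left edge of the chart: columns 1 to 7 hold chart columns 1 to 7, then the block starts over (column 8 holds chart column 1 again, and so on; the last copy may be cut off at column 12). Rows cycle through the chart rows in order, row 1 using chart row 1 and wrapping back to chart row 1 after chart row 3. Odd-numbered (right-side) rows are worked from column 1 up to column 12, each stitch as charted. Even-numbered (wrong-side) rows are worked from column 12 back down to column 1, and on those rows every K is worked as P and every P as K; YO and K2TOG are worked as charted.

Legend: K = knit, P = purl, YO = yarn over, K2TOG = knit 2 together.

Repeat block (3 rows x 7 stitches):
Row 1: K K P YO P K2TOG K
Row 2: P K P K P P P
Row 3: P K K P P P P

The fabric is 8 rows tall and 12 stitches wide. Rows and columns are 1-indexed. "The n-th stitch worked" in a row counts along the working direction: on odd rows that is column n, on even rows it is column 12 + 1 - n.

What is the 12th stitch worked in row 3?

Result:
P

Derivation:
Row 3: (3-1) mod 3 = 2, so use chart row 3. Odd row -> RS.
Chart row 3 tiled across columns 1-12: P K K P P P P P K K P P
RS row: no reversal, no swap; stitch n worked = column n.
The 12th stitch worked is P.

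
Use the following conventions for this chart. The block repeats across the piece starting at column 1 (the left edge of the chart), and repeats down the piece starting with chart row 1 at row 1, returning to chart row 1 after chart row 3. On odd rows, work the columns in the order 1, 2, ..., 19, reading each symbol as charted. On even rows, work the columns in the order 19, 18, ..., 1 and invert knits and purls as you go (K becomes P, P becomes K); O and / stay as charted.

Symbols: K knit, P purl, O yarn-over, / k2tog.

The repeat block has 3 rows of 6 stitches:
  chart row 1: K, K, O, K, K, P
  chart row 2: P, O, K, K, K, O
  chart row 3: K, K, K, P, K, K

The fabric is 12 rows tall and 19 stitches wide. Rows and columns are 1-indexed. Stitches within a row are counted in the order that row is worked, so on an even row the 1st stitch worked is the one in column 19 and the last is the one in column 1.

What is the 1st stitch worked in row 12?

== STITCH ==
P

Derivation:
For row 12: chart row = ((12-1) mod 3) + 1 = 3; this is a WS (even) row.
Chart row 3 tiled across columns 1-19: K K K P K K K K K P K K K K K P K K K
WS row: flip the tiled sequence (start at column 19) and apply K<->P; O and / stay.
Row 12 as worked: P P P K P P P P P K P P P P P K P P P
Counting 1 along the worked row gives P.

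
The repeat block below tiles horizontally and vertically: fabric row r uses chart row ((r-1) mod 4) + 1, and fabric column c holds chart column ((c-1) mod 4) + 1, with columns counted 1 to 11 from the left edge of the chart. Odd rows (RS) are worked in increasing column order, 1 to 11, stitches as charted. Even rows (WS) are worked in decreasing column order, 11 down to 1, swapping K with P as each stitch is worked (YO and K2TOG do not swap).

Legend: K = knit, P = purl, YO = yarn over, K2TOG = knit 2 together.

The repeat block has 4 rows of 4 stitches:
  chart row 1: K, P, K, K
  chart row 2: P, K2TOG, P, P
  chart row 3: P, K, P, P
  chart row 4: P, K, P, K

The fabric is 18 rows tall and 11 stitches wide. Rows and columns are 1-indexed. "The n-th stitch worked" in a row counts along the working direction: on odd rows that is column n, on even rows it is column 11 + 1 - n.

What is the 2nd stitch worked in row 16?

Result:
P

Derivation:
Row 16: (16-1) mod 4 = 3, so use chart row 4. Even row -> WS.
Chart row 4 tiled across columns 1-11: P K P K P K P K P K P
WS row: flip the tiled sequence (start at column 11) and apply K<->P; YO and K2TOG stay.
Row 16 as worked: K P K P K P K P K P K
Stitch 2 in working order -> P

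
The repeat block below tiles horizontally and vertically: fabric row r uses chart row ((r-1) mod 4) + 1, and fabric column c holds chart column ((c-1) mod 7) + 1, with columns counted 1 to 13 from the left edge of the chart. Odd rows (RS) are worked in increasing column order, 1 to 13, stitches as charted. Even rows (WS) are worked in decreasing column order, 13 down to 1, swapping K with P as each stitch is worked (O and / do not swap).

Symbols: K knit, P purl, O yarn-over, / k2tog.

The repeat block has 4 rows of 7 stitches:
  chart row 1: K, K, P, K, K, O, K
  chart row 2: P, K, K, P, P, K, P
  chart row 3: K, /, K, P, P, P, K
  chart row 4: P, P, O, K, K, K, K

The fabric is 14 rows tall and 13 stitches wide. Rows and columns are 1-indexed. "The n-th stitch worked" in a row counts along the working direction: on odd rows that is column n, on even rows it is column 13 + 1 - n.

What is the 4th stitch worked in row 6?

Row 6 uses chart row ((6-1) mod 4)+1 = 2. Row 6 is even, so WS.
Chart row 2 tiled across columns 1-13: P K K P P K P P K K P P K
WS row: flip the tiled sequence (start at column 13) and apply K<->P; O and / stay.
Row 6 as worked: P K K P P K K P K K P P K
The 4th stitch worked is P.

== STITCH ==
P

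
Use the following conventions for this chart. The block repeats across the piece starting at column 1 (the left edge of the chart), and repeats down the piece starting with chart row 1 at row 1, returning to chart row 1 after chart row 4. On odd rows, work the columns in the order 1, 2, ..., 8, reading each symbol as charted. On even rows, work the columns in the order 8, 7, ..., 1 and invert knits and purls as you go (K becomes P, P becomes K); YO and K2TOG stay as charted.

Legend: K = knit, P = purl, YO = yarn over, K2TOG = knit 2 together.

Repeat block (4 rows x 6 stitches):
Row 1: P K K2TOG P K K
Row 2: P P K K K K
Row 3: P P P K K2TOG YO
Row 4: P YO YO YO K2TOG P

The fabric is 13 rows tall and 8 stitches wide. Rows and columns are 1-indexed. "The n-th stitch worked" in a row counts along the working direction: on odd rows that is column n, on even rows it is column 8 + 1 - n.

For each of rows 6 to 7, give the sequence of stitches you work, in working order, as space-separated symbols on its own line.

Row 6: chart row 2, WS - tiled (columns 1-8): P P K K K K P P; work from column 8 back to 1 with K<->P swapped.
Row 7: chart row 3, RS - tile across columns 1-8 and work as-is.

Rows as worked:
K K P P P P K K
P P P K K2TOG YO P P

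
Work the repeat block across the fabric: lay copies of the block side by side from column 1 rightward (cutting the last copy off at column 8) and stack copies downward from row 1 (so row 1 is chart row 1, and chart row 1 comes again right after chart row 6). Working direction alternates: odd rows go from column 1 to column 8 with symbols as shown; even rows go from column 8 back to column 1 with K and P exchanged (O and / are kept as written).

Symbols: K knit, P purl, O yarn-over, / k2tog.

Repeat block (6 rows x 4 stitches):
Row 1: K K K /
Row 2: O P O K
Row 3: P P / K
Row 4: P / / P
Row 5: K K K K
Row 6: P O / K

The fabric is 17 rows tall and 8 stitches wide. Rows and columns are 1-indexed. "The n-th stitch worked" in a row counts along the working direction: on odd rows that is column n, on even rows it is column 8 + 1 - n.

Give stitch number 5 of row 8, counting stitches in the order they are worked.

== STITCH ==
P

Derivation:
Row 8 uses chart row ((8-1) mod 6)+1 = 2. Row 8 is even, so WS.
Chart row 2 tiled across columns 1-8: O P O K O P O K
Wrong side: read the tiled row from column 8 down to 1 and exchange K with P (leave O, /).
Row 8 as worked: P O K O P O K O
The 5th stitch worked is P.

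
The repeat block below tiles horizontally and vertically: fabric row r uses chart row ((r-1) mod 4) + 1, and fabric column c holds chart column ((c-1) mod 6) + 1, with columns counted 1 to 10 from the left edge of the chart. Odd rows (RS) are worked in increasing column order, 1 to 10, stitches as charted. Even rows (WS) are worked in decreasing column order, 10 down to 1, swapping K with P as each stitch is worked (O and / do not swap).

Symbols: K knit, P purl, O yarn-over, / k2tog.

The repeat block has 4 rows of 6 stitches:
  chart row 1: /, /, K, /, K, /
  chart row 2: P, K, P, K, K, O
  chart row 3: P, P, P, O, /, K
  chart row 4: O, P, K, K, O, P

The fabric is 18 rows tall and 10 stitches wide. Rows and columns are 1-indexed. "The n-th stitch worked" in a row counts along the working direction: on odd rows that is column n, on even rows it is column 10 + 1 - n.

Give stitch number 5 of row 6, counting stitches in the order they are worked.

Stitch:
O

Derivation:
For row 6: chart row = ((6-1) mod 4) + 1 = 2; this is a WS (even) row.
Chart row 2 tiled across columns 1-10: P K P K K O P K P K
WS: work from column 10 back to column 1 (reverse the tiled row), swapping K<->P (O and / unchanged).
Row 6 as worked: P K P K O P P K P K
The 5th stitch worked is O.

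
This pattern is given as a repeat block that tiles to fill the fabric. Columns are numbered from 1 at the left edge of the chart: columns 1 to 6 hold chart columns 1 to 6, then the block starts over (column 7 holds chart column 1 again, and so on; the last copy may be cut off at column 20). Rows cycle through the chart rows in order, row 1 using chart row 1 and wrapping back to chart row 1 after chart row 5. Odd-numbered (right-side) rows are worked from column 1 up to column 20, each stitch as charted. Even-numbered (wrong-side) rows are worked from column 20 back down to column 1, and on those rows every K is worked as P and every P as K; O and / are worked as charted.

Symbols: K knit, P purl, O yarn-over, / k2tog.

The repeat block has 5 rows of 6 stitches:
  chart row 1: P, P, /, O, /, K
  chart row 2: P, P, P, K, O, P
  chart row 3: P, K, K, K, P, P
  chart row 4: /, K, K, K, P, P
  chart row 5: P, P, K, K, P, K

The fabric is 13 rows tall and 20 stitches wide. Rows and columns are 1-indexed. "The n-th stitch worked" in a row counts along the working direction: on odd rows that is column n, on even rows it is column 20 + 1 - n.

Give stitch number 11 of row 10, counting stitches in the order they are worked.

Row 10 uses chart row ((10-1) mod 5)+1 = 5. Row 10 is even, so WS.
Chart row 5 tiled across columns 1-20: P P K K P K P P K K P K P P K K P K P P
WS row: flip the tiled sequence (start at column 20) and apply K<->P; O and / stay.
Row 10 as worked: K K P K P P K K P K P P K K P K P P K K
The 11th stitch worked is P.

== STITCH ==
P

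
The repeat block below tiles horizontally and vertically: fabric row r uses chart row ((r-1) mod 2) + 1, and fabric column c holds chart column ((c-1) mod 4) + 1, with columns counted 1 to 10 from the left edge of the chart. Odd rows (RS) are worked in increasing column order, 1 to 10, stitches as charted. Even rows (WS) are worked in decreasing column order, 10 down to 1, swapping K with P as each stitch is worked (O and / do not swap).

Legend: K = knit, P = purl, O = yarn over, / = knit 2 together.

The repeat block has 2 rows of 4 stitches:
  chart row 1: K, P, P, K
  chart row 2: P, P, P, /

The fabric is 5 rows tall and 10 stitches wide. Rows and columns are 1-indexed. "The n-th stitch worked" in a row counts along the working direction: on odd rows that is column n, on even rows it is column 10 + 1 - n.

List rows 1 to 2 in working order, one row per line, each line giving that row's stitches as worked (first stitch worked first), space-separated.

Rows as worked:
K P P K K P P K K P
K K / K K K / K K K

Derivation:
Row 1: chart row 1, RS - tile across columns 1-10 and work as-is.
Row 2: chart row 2, WS - tiled (columns 1-10): P P P / P P P / P P; work from column 10 back to 1 with K<->P swapped.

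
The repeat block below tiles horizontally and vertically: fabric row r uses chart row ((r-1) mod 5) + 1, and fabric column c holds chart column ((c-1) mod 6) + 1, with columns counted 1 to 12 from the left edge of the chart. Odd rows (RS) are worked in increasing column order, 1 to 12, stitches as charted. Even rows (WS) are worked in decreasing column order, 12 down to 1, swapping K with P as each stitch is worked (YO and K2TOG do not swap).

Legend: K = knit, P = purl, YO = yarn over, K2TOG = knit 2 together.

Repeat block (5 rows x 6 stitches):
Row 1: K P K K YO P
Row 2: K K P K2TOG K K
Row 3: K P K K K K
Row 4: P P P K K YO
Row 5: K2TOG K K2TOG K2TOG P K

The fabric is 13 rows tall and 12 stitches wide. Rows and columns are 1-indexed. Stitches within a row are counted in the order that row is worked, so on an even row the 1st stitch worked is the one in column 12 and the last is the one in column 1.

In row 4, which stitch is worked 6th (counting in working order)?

== STITCH ==
K

Derivation:
For row 4: chart row = ((4-1) mod 5) + 1 = 4; this is a WS (even) row.
Chart row 4 tiled across columns 1-12: P P P K K YO P P P K K YO
Wrong side: read the tiled row from column 12 down to 1 and exchange K with P (leave YO, K2TOG).
Row 4 as worked: YO P P K K K YO P P K K K
Counting 6 along the worked row gives K.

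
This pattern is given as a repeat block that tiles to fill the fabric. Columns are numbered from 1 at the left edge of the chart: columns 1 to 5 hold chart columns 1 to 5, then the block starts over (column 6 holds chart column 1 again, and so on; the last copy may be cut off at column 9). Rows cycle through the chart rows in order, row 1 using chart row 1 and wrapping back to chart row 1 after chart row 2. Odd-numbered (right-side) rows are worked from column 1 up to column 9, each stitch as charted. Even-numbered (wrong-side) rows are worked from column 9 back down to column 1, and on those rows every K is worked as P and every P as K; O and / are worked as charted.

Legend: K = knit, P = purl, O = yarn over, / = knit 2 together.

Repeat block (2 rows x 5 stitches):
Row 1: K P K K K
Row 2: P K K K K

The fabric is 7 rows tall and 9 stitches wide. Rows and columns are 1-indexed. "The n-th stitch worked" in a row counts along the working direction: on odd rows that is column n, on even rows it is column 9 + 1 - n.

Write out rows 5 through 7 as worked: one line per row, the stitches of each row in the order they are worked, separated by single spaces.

== ROWS AS WORKED ==
K P K K K K P K K
P P P K P P P P K
K P K K K K P K K

Derivation:
Row 5: chart row 1, RS - tile across columns 1-9 and work as-is.
Row 6: chart row 2, WS - tiled (columns 1-9): P K K K K P K K K; work from column 9 back to 1 with K<->P swapped.
Row 7: chart row 1, RS - tile across columns 1-9 and work as-is.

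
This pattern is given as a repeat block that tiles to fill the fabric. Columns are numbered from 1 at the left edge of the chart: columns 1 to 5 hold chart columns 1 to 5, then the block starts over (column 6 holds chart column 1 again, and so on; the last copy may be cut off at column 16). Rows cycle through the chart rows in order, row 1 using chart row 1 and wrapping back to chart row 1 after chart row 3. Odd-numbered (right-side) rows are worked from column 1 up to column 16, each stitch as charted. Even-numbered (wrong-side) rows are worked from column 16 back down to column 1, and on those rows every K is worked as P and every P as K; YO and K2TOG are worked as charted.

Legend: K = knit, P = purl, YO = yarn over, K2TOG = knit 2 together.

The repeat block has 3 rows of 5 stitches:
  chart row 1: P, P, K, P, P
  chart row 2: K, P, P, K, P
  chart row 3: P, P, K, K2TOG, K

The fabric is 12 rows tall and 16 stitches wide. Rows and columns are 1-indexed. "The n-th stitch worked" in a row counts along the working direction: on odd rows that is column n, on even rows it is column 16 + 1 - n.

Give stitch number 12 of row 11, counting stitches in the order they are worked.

Stitch:
P

Derivation:
Row 11 uses chart row ((11-1) mod 3)+1 = 2. Row 11 is odd, so RS.
Chart row 2 tiled across columns 1-16: K P P K P K P P K P K P P K P K
RS row: no reversal, no swap; stitch n worked = column n.
Stitch 12 in working order -> P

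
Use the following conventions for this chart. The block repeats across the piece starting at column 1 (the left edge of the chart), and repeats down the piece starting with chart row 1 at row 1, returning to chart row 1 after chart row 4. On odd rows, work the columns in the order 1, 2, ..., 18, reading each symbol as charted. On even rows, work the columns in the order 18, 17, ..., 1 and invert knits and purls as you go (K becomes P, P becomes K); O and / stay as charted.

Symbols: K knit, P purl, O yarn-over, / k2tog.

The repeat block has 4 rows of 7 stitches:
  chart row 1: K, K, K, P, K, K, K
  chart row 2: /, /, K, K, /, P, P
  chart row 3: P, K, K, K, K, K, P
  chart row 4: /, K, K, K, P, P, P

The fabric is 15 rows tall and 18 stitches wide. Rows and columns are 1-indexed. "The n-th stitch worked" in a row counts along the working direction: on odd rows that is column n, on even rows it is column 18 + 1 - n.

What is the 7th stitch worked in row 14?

For row 14: chart row = ((14-1) mod 4) + 1 = 2; this is a WS (even) row.
Chart row 2 tiled across columns 1-18: / / K K / P P / / K K / P P / / K K
Wrong side: read the tiled row from column 18 down to 1 and exchange K with P (leave O, /).
Row 14 as worked: P P / / K K / P P / / K K / P P / /
Counting 7 along the worked row gives /.

== STITCH ==
/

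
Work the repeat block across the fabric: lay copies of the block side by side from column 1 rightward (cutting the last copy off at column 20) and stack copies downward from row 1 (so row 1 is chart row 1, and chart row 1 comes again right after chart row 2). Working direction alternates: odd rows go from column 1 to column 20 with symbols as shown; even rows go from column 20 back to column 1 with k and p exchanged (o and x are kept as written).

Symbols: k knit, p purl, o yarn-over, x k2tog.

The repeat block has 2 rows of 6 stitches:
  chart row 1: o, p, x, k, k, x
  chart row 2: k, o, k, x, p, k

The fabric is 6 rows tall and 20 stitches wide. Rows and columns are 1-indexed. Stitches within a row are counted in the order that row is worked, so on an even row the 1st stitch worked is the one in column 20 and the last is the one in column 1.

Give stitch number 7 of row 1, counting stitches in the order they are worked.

Result:
o

Derivation:
Row 1: (1-1) mod 2 = 0, so use chart row 1. Odd row -> RS.
Chart row 1 tiled across columns 1-20: o p x k k x o p x k k x o p x k k x o p
RS row: no reversal, no swap; stitch n worked = column n.
Counting 7 along the worked row gives o.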